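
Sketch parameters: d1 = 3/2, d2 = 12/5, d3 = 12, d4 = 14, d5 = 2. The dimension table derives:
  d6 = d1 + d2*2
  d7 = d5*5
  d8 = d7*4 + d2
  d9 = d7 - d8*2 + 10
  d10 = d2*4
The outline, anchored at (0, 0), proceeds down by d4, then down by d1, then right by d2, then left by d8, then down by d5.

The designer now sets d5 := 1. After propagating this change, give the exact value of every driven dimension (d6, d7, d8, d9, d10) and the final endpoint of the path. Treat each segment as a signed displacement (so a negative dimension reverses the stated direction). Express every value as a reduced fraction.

d6 = 63/10
d7 = 5
d8 = 112/5
d9 = -149/5
d10 = 48/5
endpoint = (-20, -33/2)

Apply edit: d5 := 1
  d6 = d1 + d2*2 = 63/10
  d7 = d5*5 = 5
  d8 = d7*4 + d2 = 112/5
  d9 = d7 - d8*2 + 10 = -149/5
  d10 = d2*4 = 48/5
Walk from origin (0, 0):
  seg 1: down by d4 = 14 → (0, -14)
  seg 2: down by d1 = 3/2 → (0, -31/2)
  seg 3: right by d2 = 12/5 → (12/5, -31/2)
  seg 4: left by d8 = 112/5 → (-20, -31/2)
  seg 5: down by d5 = 1 → (-20, -33/2)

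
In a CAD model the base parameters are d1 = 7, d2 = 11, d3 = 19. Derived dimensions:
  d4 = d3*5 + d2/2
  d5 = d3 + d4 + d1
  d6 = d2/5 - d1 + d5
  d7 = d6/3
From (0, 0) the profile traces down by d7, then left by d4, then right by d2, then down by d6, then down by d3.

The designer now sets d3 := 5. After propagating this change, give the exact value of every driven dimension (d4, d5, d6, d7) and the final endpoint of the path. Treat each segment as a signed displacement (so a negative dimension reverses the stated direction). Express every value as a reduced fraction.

d4 = 61/2
d5 = 85/2
d6 = 377/10
d7 = 377/30
endpoint = (-39/2, -829/15)

Apply edit: d3 := 5
  d4 = d3*5 + d2/2 = 61/2
  d5 = d3 + d4 + d1 = 85/2
  d6 = d2/5 - d1 + d5 = 377/10
  d7 = d6/3 = 377/30
Walk from origin (0, 0):
  seg 1: down by d7 = 377/30 → (0, -377/30)
  seg 2: left by d4 = 61/2 → (-61/2, -377/30)
  seg 3: right by d2 = 11 → (-39/2, -377/30)
  seg 4: down by d6 = 377/10 → (-39/2, -754/15)
  seg 5: down by d3 = 5 → (-39/2, -829/15)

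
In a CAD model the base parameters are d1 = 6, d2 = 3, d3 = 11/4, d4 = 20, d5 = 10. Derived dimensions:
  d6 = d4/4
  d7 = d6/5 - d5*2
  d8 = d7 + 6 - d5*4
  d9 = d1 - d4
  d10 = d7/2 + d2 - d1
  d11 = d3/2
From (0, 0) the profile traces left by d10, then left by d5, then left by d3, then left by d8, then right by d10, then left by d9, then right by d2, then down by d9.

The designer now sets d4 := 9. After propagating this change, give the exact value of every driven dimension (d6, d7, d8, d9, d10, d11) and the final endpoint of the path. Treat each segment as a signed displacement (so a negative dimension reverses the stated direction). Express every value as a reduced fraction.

d6 = 9/4
d7 = -391/20
d8 = -1071/20
d9 = -3
d10 = -511/40
d11 = 11/8
endpoint = (234/5, 3)

Apply edit: d4 := 9
  d6 = d4/4 = 9/4
  d7 = d6/5 - d5*2 = -391/20
  d8 = d7 + 6 - d5*4 = -1071/20
  d9 = d1 - d4 = -3
  d10 = d7/2 + d2 - d1 = -511/40
  d11 = d3/2 = 11/8
Walk from origin (0, 0):
  seg 1: left by d10 = -511/40 → (511/40, 0)
  seg 2: left by d5 = 10 → (111/40, 0)
  seg 3: left by d3 = 11/4 → (1/40, 0)
  seg 4: left by d8 = -1071/20 → (2143/40, 0)
  seg 5: right by d10 = -511/40 → (204/5, 0)
  seg 6: left by d9 = -3 → (219/5, 0)
  seg 7: right by d2 = 3 → (234/5, 0)
  seg 8: down by d9 = -3 → (234/5, 3)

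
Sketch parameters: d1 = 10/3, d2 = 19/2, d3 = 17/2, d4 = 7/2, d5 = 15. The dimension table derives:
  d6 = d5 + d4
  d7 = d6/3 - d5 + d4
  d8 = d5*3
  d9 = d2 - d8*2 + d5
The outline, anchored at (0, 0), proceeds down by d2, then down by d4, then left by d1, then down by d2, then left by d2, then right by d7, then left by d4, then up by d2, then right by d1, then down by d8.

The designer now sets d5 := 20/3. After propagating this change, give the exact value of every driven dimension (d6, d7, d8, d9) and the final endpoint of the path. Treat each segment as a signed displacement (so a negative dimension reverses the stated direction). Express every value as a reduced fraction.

Apply edit: d5 := 20/3
  d6 = d5 + d4 = 61/6
  d7 = d6/3 - d5 + d4 = 2/9
  d8 = d5*3 = 20
  d9 = d2 - d8*2 + d5 = -143/6
Walk from origin (0, 0):
  seg 1: down by d2 = 19/2 → (0, -19/2)
  seg 2: down by d4 = 7/2 → (0, -13)
  seg 3: left by d1 = 10/3 → (-10/3, -13)
  seg 4: down by d2 = 19/2 → (-10/3, -45/2)
  seg 5: left by d2 = 19/2 → (-77/6, -45/2)
  seg 6: right by d7 = 2/9 → (-227/18, -45/2)
  seg 7: left by d4 = 7/2 → (-145/9, -45/2)
  seg 8: up by d2 = 19/2 → (-145/9, -13)
  seg 9: right by d1 = 10/3 → (-115/9, -13)
  seg 10: down by d8 = 20 → (-115/9, -33)

d6 = 61/6
d7 = 2/9
d8 = 20
d9 = -143/6
endpoint = (-115/9, -33)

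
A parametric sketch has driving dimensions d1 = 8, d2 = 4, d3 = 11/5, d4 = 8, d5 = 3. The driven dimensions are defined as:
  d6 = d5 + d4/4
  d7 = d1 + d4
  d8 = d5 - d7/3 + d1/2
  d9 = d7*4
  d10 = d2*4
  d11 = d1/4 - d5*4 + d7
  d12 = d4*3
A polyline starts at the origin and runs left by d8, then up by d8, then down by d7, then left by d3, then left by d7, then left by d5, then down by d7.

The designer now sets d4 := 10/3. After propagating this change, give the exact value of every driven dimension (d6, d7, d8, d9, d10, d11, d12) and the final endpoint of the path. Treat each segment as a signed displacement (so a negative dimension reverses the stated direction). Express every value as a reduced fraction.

Apply edit: d4 := 10/3
  d6 = d5 + d4/4 = 23/6
  d7 = d1 + d4 = 34/3
  d8 = d5 - d7/3 + d1/2 = 29/9
  d9 = d7*4 = 136/3
  d10 = d2*4 = 16
  d11 = d1/4 - d5*4 + d7 = 4/3
  d12 = d4*3 = 10
Walk from origin (0, 0):
  seg 1: left by d8 = 29/9 → (-29/9, 0)
  seg 2: up by d8 = 29/9 → (-29/9, 29/9)
  seg 3: down by d7 = 34/3 → (-29/9, -73/9)
  seg 4: left by d3 = 11/5 → (-244/45, -73/9)
  seg 5: left by d7 = 34/3 → (-754/45, -73/9)
  seg 6: left by d5 = 3 → (-889/45, -73/9)
  seg 7: down by d7 = 34/3 → (-889/45, -175/9)

d6 = 23/6
d7 = 34/3
d8 = 29/9
d9 = 136/3
d10 = 16
d11 = 4/3
d12 = 10
endpoint = (-889/45, -175/9)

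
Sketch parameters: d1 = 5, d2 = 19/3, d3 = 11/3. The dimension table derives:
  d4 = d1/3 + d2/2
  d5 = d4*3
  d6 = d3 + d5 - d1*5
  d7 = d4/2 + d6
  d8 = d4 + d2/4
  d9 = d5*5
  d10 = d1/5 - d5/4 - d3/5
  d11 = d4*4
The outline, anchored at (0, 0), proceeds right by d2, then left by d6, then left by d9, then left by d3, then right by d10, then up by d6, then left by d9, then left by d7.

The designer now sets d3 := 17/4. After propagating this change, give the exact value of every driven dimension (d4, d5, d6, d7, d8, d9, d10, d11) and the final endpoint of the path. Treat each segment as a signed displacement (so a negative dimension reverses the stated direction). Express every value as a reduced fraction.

d4 = 29/6
d5 = 29/2
d6 = -25/4
d7 = -23/6
d8 = 77/12
d9 = 145/2
d10 = -139/40
d11 = 58/3
endpoint = (-16357/120, -25/4)

Apply edit: d3 := 17/4
  d4 = d1/3 + d2/2 = 29/6
  d5 = d4*3 = 29/2
  d6 = d3 + d5 - d1*5 = -25/4
  d7 = d4/2 + d6 = -23/6
  d8 = d4 + d2/4 = 77/12
  d9 = d5*5 = 145/2
  d10 = d1/5 - d5/4 - d3/5 = -139/40
  d11 = d4*4 = 58/3
Walk from origin (0, 0):
  seg 1: right by d2 = 19/3 → (19/3, 0)
  seg 2: left by d6 = -25/4 → (151/12, 0)
  seg 3: left by d9 = 145/2 → (-719/12, 0)
  seg 4: left by d3 = 17/4 → (-385/6, 0)
  seg 5: right by d10 = -139/40 → (-8117/120, 0)
  seg 6: up by d6 = -25/4 → (-8117/120, -25/4)
  seg 7: left by d9 = 145/2 → (-16817/120, -25/4)
  seg 8: left by d7 = -23/6 → (-16357/120, -25/4)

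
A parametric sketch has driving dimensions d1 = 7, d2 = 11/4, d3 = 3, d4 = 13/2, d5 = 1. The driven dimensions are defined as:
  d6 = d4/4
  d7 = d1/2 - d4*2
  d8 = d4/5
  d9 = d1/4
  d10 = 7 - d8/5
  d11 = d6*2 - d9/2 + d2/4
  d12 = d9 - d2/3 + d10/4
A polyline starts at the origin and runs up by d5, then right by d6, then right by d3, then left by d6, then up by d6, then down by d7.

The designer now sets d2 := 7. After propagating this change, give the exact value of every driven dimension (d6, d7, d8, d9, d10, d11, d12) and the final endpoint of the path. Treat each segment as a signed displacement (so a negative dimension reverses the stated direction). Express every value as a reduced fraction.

Apply edit: d2 := 7
  d6 = d4/4 = 13/8
  d7 = d1/2 - d4*2 = -19/2
  d8 = d4/5 = 13/10
  d9 = d1/4 = 7/4
  d10 = 7 - d8/5 = 337/50
  d11 = d6*2 - d9/2 + d2/4 = 33/8
  d12 = d9 - d2/3 + d10/4 = 661/600
Walk from origin (0, 0):
  seg 1: up by d5 = 1 → (0, 1)
  seg 2: right by d6 = 13/8 → (13/8, 1)
  seg 3: right by d3 = 3 → (37/8, 1)
  seg 4: left by d6 = 13/8 → (3, 1)
  seg 5: up by d6 = 13/8 → (3, 21/8)
  seg 6: down by d7 = -19/2 → (3, 97/8)

d6 = 13/8
d7 = -19/2
d8 = 13/10
d9 = 7/4
d10 = 337/50
d11 = 33/8
d12 = 661/600
endpoint = (3, 97/8)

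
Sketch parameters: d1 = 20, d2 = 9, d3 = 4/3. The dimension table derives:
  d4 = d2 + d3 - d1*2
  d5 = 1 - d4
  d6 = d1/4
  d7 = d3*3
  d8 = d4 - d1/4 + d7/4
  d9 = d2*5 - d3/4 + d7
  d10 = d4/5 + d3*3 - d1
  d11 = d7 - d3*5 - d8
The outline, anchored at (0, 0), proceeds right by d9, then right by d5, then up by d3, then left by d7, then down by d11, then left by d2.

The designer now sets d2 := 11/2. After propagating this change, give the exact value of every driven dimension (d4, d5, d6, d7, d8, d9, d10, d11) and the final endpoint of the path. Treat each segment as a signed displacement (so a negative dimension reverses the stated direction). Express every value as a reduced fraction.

Apply edit: d2 := 11/2
  d4 = d2 + d3 - d1*2 = -199/6
  d5 = 1 - d4 = 205/6
  d6 = d1/4 = 5
  d7 = d3*3 = 4
  d8 = d4 - d1/4 + d7/4 = -223/6
  d9 = d2*5 - d3/4 + d7 = 187/6
  d10 = d4/5 + d3*3 - d1 = -679/30
  d11 = d7 - d3*5 - d8 = 69/2
Walk from origin (0, 0):
  seg 1: right by d9 = 187/6 → (187/6, 0)
  seg 2: right by d5 = 205/6 → (196/3, 0)
  seg 3: up by d3 = 4/3 → (196/3, 4/3)
  seg 4: left by d7 = 4 → (184/3, 4/3)
  seg 5: down by d11 = 69/2 → (184/3, -199/6)
  seg 6: left by d2 = 11/2 → (335/6, -199/6)

d4 = -199/6
d5 = 205/6
d6 = 5
d7 = 4
d8 = -223/6
d9 = 187/6
d10 = -679/30
d11 = 69/2
endpoint = (335/6, -199/6)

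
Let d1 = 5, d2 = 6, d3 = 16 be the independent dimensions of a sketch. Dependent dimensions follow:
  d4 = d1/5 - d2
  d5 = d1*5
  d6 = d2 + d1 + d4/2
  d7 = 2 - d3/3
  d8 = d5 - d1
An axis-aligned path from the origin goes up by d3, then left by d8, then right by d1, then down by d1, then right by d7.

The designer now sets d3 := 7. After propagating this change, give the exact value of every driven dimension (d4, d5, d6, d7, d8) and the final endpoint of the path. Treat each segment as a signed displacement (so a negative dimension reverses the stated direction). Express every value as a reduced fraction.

d4 = -5
d5 = 25
d6 = 17/2
d7 = -1/3
d8 = 20
endpoint = (-46/3, 2)

Apply edit: d3 := 7
  d4 = d1/5 - d2 = -5
  d5 = d1*5 = 25
  d6 = d2 + d1 + d4/2 = 17/2
  d7 = 2 - d3/3 = -1/3
  d8 = d5 - d1 = 20
Walk from origin (0, 0):
  seg 1: up by d3 = 7 → (0, 7)
  seg 2: left by d8 = 20 → (-20, 7)
  seg 3: right by d1 = 5 → (-15, 7)
  seg 4: down by d1 = 5 → (-15, 2)
  seg 5: right by d7 = -1/3 → (-46/3, 2)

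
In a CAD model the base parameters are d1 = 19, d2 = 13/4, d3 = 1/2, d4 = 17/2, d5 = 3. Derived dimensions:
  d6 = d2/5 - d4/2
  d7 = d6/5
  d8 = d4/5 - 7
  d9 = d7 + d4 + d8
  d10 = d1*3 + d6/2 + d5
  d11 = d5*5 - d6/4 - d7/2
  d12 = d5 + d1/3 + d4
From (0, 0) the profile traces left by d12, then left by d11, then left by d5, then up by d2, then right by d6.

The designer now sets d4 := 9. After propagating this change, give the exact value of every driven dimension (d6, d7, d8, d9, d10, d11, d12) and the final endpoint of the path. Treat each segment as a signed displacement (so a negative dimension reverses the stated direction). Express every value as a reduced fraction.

Apply edit: d4 := 9
  d6 = d2/5 - d4/2 = -77/20
  d7 = d6/5 = -77/100
  d8 = d4/5 - 7 = -26/5
  d9 = d7 + d4 + d8 = 303/100
  d10 = d1*3 + d6/2 + d5 = 2323/40
  d11 = d5*5 - d6/4 - d7/2 = 6539/400
  d12 = d5 + d1/3 + d4 = 55/3
Walk from origin (0, 0):
  seg 1: left by d12 = 55/3 → (-55/3, 0)
  seg 2: left by d11 = 6539/400 → (-41617/1200, 0)
  seg 3: left by d5 = 3 → (-45217/1200, 0)
  seg 4: up by d2 = 13/4 → (-45217/1200, 13/4)
  seg 5: right by d6 = -77/20 → (-49837/1200, 13/4)

d6 = -77/20
d7 = -77/100
d8 = -26/5
d9 = 303/100
d10 = 2323/40
d11 = 6539/400
d12 = 55/3
endpoint = (-49837/1200, 13/4)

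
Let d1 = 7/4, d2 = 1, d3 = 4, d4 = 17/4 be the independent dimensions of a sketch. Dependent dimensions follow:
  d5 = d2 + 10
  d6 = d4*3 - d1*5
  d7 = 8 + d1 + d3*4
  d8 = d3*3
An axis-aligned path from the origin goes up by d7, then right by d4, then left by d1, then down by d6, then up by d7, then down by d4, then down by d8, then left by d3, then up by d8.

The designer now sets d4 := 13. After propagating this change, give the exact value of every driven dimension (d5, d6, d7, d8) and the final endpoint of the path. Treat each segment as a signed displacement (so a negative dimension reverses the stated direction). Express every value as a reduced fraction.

Apply edit: d4 := 13
  d5 = d2 + 10 = 11
  d6 = d4*3 - d1*5 = 121/4
  d7 = 8 + d1 + d3*4 = 103/4
  d8 = d3*3 = 12
Walk from origin (0, 0):
  seg 1: up by d7 = 103/4 → (0, 103/4)
  seg 2: right by d4 = 13 → (13, 103/4)
  seg 3: left by d1 = 7/4 → (45/4, 103/4)
  seg 4: down by d6 = 121/4 → (45/4, -9/2)
  seg 5: up by d7 = 103/4 → (45/4, 85/4)
  seg 6: down by d4 = 13 → (45/4, 33/4)
  seg 7: down by d8 = 12 → (45/4, -15/4)
  seg 8: left by d3 = 4 → (29/4, -15/4)
  seg 9: up by d8 = 12 → (29/4, 33/4)

d5 = 11
d6 = 121/4
d7 = 103/4
d8 = 12
endpoint = (29/4, 33/4)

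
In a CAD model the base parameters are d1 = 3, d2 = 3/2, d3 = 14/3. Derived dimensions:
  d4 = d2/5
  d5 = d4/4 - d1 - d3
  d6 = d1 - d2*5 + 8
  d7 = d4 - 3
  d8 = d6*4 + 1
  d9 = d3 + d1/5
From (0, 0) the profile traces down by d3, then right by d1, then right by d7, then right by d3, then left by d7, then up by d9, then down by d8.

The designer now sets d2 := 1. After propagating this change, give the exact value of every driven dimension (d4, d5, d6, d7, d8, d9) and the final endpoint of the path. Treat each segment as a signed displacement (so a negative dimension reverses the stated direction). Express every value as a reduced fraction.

Apply edit: d2 := 1
  d4 = d2/5 = 1/5
  d5 = d4/4 - d1 - d3 = -457/60
  d6 = d1 - d2*5 + 8 = 6
  d7 = d4 - 3 = -14/5
  d8 = d6*4 + 1 = 25
  d9 = d3 + d1/5 = 79/15
Walk from origin (0, 0):
  seg 1: down by d3 = 14/3 → (0, -14/3)
  seg 2: right by d1 = 3 → (3, -14/3)
  seg 3: right by d7 = -14/5 → (1/5, -14/3)
  seg 4: right by d3 = 14/3 → (73/15, -14/3)
  seg 5: left by d7 = -14/5 → (23/3, -14/3)
  seg 6: up by d9 = 79/15 → (23/3, 3/5)
  seg 7: down by d8 = 25 → (23/3, -122/5)

d4 = 1/5
d5 = -457/60
d6 = 6
d7 = -14/5
d8 = 25
d9 = 79/15
endpoint = (23/3, -122/5)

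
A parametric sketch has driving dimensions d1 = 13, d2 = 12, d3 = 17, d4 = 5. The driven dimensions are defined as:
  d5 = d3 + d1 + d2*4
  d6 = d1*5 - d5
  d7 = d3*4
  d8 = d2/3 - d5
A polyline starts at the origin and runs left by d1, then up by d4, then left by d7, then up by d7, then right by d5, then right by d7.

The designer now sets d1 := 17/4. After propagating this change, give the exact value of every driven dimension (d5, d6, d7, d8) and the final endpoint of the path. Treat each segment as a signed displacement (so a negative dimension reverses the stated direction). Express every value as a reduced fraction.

d5 = 277/4
d6 = -48
d7 = 68
d8 = -261/4
endpoint = (65, 73)

Apply edit: d1 := 17/4
  d5 = d3 + d1 + d2*4 = 277/4
  d6 = d1*5 - d5 = -48
  d7 = d3*4 = 68
  d8 = d2/3 - d5 = -261/4
Walk from origin (0, 0):
  seg 1: left by d1 = 17/4 → (-17/4, 0)
  seg 2: up by d4 = 5 → (-17/4, 5)
  seg 3: left by d7 = 68 → (-289/4, 5)
  seg 4: up by d7 = 68 → (-289/4, 73)
  seg 5: right by d5 = 277/4 → (-3, 73)
  seg 6: right by d7 = 68 → (65, 73)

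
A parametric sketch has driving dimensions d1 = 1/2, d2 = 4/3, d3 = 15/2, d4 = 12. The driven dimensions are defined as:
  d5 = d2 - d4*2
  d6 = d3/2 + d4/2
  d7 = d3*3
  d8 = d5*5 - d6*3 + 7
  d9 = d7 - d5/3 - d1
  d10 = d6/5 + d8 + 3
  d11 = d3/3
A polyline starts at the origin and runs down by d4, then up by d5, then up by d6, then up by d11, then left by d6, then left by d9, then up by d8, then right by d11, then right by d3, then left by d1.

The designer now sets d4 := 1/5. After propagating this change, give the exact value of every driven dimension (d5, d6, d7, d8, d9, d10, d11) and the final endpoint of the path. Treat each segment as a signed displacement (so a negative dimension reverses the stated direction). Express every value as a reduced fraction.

Apply edit: d4 := 1/5
  d5 = d2 - d4*2 = 14/15
  d6 = d3/2 + d4/2 = 77/20
  d7 = d3*3 = 45/2
  d8 = d5*5 - d6*3 + 7 = 7/60
  d9 = d7 - d5/3 - d1 = 976/45
  d10 = d6/5 + d8 + 3 = 583/150
  d11 = d3/3 = 5/2
Walk from origin (0, 0):
  seg 1: down by d4 = 1/5 → (0, -1/5)
  seg 2: up by d5 = 14/15 → (0, 11/15)
  seg 3: up by d6 = 77/20 → (0, 55/12)
  seg 4: up by d11 = 5/2 → (0, 85/12)
  seg 5: left by d6 = 77/20 → (-77/20, 85/12)
  seg 6: left by d9 = 976/45 → (-4597/180, 85/12)
  seg 7: up by d8 = 7/60 → (-4597/180, 36/5)
  seg 8: right by d11 = 5/2 → (-4147/180, 36/5)
  seg 9: right by d3 = 15/2 → (-2797/180, 36/5)
  seg 10: left by d1 = 1/2 → (-2887/180, 36/5)

d5 = 14/15
d6 = 77/20
d7 = 45/2
d8 = 7/60
d9 = 976/45
d10 = 583/150
d11 = 5/2
endpoint = (-2887/180, 36/5)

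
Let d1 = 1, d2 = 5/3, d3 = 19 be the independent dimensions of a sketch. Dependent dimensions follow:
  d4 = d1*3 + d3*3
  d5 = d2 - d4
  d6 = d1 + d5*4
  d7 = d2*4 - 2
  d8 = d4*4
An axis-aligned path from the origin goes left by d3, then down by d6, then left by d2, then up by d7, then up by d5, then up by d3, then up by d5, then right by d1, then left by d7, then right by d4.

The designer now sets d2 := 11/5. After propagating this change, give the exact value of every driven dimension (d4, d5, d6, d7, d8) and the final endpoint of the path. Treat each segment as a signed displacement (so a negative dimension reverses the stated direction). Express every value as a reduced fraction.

Apply edit: d2 := 11/5
  d4 = d1*3 + d3*3 = 60
  d5 = d2 - d4 = -289/5
  d6 = d1 + d5*4 = -1151/5
  d7 = d2*4 - 2 = 34/5
  d8 = d4*4 = 240
Walk from origin (0, 0):
  seg 1: left by d3 = 19 → (-19, 0)
  seg 2: down by d6 = -1151/5 → (-19, 1151/5)
  seg 3: left by d2 = 11/5 → (-106/5, 1151/5)
  seg 4: up by d7 = 34/5 → (-106/5, 237)
  seg 5: up by d5 = -289/5 → (-106/5, 896/5)
  seg 6: up by d3 = 19 → (-106/5, 991/5)
  seg 7: up by d5 = -289/5 → (-106/5, 702/5)
  seg 8: right by d1 = 1 → (-101/5, 702/5)
  seg 9: left by d7 = 34/5 → (-27, 702/5)
  seg 10: right by d4 = 60 → (33, 702/5)

d4 = 60
d5 = -289/5
d6 = -1151/5
d7 = 34/5
d8 = 240
endpoint = (33, 702/5)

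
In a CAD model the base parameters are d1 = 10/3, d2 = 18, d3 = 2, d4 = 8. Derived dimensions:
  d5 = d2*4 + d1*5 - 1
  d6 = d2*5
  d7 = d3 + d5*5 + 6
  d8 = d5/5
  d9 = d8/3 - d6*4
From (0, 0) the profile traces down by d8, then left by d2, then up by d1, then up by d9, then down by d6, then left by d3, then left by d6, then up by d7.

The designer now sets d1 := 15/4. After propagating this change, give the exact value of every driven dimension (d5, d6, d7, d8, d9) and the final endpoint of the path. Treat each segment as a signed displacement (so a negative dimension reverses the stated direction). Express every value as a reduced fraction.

Apply edit: d1 := 15/4
  d5 = d2*4 + d1*5 - 1 = 359/4
  d6 = d2*5 = 90
  d7 = d3 + d5*5 + 6 = 1827/4
  d8 = d5/5 = 359/20
  d9 = d8/3 - d6*4 = -21241/60
Walk from origin (0, 0):
  seg 1: down by d8 = 359/20 → (0, -359/20)
  seg 2: left by d2 = 18 → (-18, -359/20)
  seg 3: up by d1 = 15/4 → (-18, -71/5)
  seg 4: up by d9 = -21241/60 → (-18, -22093/60)
  seg 5: down by d6 = 90 → (-18, -27493/60)
  seg 6: left by d3 = 2 → (-20, -27493/60)
  seg 7: left by d6 = 90 → (-110, -27493/60)
  seg 8: up by d7 = 1827/4 → (-110, -22/15)

d5 = 359/4
d6 = 90
d7 = 1827/4
d8 = 359/20
d9 = -21241/60
endpoint = (-110, -22/15)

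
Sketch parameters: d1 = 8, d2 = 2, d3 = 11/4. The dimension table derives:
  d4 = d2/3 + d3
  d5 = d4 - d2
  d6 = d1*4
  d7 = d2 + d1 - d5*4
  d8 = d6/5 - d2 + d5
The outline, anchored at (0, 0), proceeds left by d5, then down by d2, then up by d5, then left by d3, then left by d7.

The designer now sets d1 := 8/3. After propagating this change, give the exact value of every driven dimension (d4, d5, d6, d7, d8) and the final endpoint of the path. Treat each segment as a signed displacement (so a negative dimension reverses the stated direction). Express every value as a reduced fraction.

d4 = 41/12
d5 = 17/12
d6 = 32/3
d7 = -1
d8 = 31/20
endpoint = (-19/6, -7/12)

Apply edit: d1 := 8/3
  d4 = d2/3 + d3 = 41/12
  d5 = d4 - d2 = 17/12
  d6 = d1*4 = 32/3
  d7 = d2 + d1 - d5*4 = -1
  d8 = d6/5 - d2 + d5 = 31/20
Walk from origin (0, 0):
  seg 1: left by d5 = 17/12 → (-17/12, 0)
  seg 2: down by d2 = 2 → (-17/12, -2)
  seg 3: up by d5 = 17/12 → (-17/12, -7/12)
  seg 4: left by d3 = 11/4 → (-25/6, -7/12)
  seg 5: left by d7 = -1 → (-19/6, -7/12)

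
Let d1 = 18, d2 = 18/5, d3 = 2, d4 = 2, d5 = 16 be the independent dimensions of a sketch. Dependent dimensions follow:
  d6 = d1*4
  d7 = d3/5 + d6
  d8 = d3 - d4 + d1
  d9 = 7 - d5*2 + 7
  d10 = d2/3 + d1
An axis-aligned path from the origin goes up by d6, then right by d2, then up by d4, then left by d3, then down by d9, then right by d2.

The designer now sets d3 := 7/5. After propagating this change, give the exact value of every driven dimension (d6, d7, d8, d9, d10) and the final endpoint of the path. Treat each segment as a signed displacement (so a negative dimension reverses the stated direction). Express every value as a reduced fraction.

d6 = 72
d7 = 1807/25
d8 = 87/5
d9 = -18
d10 = 96/5
endpoint = (29/5, 92)

Apply edit: d3 := 7/5
  d6 = d1*4 = 72
  d7 = d3/5 + d6 = 1807/25
  d8 = d3 - d4 + d1 = 87/5
  d9 = 7 - d5*2 + 7 = -18
  d10 = d2/3 + d1 = 96/5
Walk from origin (0, 0):
  seg 1: up by d6 = 72 → (0, 72)
  seg 2: right by d2 = 18/5 → (18/5, 72)
  seg 3: up by d4 = 2 → (18/5, 74)
  seg 4: left by d3 = 7/5 → (11/5, 74)
  seg 5: down by d9 = -18 → (11/5, 92)
  seg 6: right by d2 = 18/5 → (29/5, 92)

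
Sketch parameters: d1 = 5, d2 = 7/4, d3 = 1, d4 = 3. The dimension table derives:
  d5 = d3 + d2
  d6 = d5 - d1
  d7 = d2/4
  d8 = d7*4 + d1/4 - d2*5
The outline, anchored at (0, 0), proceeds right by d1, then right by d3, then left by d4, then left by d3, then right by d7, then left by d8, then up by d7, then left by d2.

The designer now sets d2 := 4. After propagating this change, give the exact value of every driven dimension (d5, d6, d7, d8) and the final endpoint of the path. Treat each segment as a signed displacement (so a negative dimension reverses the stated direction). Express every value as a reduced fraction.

Apply edit: d2 := 4
  d5 = d3 + d2 = 5
  d6 = d5 - d1 = 0
  d7 = d2/4 = 1
  d8 = d7*4 + d1/4 - d2*5 = -59/4
Walk from origin (0, 0):
  seg 1: right by d1 = 5 → (5, 0)
  seg 2: right by d3 = 1 → (6, 0)
  seg 3: left by d4 = 3 → (3, 0)
  seg 4: left by d3 = 1 → (2, 0)
  seg 5: right by d7 = 1 → (3, 0)
  seg 6: left by d8 = -59/4 → (71/4, 0)
  seg 7: up by d7 = 1 → (71/4, 1)
  seg 8: left by d2 = 4 → (55/4, 1)

d5 = 5
d6 = 0
d7 = 1
d8 = -59/4
endpoint = (55/4, 1)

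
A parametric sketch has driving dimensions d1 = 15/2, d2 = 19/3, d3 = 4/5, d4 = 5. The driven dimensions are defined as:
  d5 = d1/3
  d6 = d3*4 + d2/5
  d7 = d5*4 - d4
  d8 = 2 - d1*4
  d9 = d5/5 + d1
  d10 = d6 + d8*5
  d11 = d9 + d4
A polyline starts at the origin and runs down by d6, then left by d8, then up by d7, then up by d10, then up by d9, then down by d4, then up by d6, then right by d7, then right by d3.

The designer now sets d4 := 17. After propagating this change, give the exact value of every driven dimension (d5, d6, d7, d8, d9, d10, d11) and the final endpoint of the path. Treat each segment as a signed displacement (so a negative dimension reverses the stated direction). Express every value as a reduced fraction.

d5 = 5/2
d6 = 67/15
d7 = -7
d8 = -28
d9 = 8
d10 = -2033/15
d11 = 25
endpoint = (109/5, -2273/15)

Apply edit: d4 := 17
  d5 = d1/3 = 5/2
  d6 = d3*4 + d2/5 = 67/15
  d7 = d5*4 - d4 = -7
  d8 = 2 - d1*4 = -28
  d9 = d5/5 + d1 = 8
  d10 = d6 + d8*5 = -2033/15
  d11 = d9 + d4 = 25
Walk from origin (0, 0):
  seg 1: down by d6 = 67/15 → (0, -67/15)
  seg 2: left by d8 = -28 → (28, -67/15)
  seg 3: up by d7 = -7 → (28, -172/15)
  seg 4: up by d10 = -2033/15 → (28, -147)
  seg 5: up by d9 = 8 → (28, -139)
  seg 6: down by d4 = 17 → (28, -156)
  seg 7: up by d6 = 67/15 → (28, -2273/15)
  seg 8: right by d7 = -7 → (21, -2273/15)
  seg 9: right by d3 = 4/5 → (109/5, -2273/15)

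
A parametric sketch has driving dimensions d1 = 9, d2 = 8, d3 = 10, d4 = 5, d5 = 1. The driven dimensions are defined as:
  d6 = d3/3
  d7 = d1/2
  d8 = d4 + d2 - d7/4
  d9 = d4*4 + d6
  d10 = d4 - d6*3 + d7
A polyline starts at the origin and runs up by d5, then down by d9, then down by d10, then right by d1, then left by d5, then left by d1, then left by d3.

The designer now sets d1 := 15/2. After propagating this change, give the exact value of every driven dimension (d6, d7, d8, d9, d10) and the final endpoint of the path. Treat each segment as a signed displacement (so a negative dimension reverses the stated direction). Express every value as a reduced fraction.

d6 = 10/3
d7 = 15/4
d8 = 193/16
d9 = 70/3
d10 = -5/4
endpoint = (-11, -253/12)

Apply edit: d1 := 15/2
  d6 = d3/3 = 10/3
  d7 = d1/2 = 15/4
  d8 = d4 + d2 - d7/4 = 193/16
  d9 = d4*4 + d6 = 70/3
  d10 = d4 - d6*3 + d7 = -5/4
Walk from origin (0, 0):
  seg 1: up by d5 = 1 → (0, 1)
  seg 2: down by d9 = 70/3 → (0, -67/3)
  seg 3: down by d10 = -5/4 → (0, -253/12)
  seg 4: right by d1 = 15/2 → (15/2, -253/12)
  seg 5: left by d5 = 1 → (13/2, -253/12)
  seg 6: left by d1 = 15/2 → (-1, -253/12)
  seg 7: left by d3 = 10 → (-11, -253/12)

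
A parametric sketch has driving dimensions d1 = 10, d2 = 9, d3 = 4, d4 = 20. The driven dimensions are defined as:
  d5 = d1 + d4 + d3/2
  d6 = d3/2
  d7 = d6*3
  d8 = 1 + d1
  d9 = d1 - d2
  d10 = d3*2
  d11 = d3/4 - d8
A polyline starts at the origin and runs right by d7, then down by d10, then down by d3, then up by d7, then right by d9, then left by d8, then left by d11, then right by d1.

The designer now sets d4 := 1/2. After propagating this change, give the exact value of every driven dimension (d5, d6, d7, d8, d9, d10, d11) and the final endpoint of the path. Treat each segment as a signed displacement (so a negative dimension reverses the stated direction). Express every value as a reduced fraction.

d5 = 25/2
d6 = 2
d7 = 6
d8 = 11
d9 = 1
d10 = 8
d11 = -10
endpoint = (16, -6)

Apply edit: d4 := 1/2
  d5 = d1 + d4 + d3/2 = 25/2
  d6 = d3/2 = 2
  d7 = d6*3 = 6
  d8 = 1 + d1 = 11
  d9 = d1 - d2 = 1
  d10 = d3*2 = 8
  d11 = d3/4 - d8 = -10
Walk from origin (0, 0):
  seg 1: right by d7 = 6 → (6, 0)
  seg 2: down by d10 = 8 → (6, -8)
  seg 3: down by d3 = 4 → (6, -12)
  seg 4: up by d7 = 6 → (6, -6)
  seg 5: right by d9 = 1 → (7, -6)
  seg 6: left by d8 = 11 → (-4, -6)
  seg 7: left by d11 = -10 → (6, -6)
  seg 8: right by d1 = 10 → (16, -6)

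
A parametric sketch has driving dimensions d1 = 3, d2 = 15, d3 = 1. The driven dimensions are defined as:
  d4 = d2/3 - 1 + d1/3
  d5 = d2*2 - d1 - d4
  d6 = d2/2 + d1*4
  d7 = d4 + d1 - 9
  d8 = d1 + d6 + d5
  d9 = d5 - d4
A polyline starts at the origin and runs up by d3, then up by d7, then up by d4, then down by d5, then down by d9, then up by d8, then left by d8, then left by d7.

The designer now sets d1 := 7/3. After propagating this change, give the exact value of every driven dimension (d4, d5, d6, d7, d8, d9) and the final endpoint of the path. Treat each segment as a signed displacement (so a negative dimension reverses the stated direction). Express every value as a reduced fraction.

Apply edit: d1 := 7/3
  d4 = d2/3 - 1 + d1/3 = 43/9
  d5 = d2*2 - d1 - d4 = 206/9
  d6 = d2/2 + d1*4 = 101/6
  d7 = d4 + d1 - 9 = -17/9
  d8 = d1 + d6 + d5 = 757/18
  d9 = d5 - d4 = 163/9
Walk from origin (0, 0):
  seg 1: up by d3 = 1 → (0, 1)
  seg 2: up by d7 = -17/9 → (0, -8/9)
  seg 3: up by d4 = 43/9 → (0, 35/9)
  seg 4: down by d5 = 206/9 → (0, -19)
  seg 5: down by d9 = 163/9 → (0, -334/9)
  seg 6: up by d8 = 757/18 → (0, 89/18)
  seg 7: left by d8 = 757/18 → (-757/18, 89/18)
  seg 8: left by d7 = -17/9 → (-241/6, 89/18)

d4 = 43/9
d5 = 206/9
d6 = 101/6
d7 = -17/9
d8 = 757/18
d9 = 163/9
endpoint = (-241/6, 89/18)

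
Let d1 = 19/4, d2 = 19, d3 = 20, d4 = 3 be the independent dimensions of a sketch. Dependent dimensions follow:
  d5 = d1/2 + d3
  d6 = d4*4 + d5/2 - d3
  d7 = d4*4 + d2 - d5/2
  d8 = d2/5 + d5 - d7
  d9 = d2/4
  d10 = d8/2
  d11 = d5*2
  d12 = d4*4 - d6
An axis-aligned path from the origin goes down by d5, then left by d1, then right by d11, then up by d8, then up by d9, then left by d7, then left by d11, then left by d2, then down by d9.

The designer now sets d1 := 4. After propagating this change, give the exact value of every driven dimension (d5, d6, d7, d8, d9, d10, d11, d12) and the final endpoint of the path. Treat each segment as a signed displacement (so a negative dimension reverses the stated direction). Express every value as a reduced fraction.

d5 = 22
d6 = 3
d7 = 20
d8 = 29/5
d9 = 19/4
d10 = 29/10
d11 = 44
d12 = 9
endpoint = (-43, -81/5)

Apply edit: d1 := 4
  d5 = d1/2 + d3 = 22
  d6 = d4*4 + d5/2 - d3 = 3
  d7 = d4*4 + d2 - d5/2 = 20
  d8 = d2/5 + d5 - d7 = 29/5
  d9 = d2/4 = 19/4
  d10 = d8/2 = 29/10
  d11 = d5*2 = 44
  d12 = d4*4 - d6 = 9
Walk from origin (0, 0):
  seg 1: down by d5 = 22 → (0, -22)
  seg 2: left by d1 = 4 → (-4, -22)
  seg 3: right by d11 = 44 → (40, -22)
  seg 4: up by d8 = 29/5 → (40, -81/5)
  seg 5: up by d9 = 19/4 → (40, -229/20)
  seg 6: left by d7 = 20 → (20, -229/20)
  seg 7: left by d11 = 44 → (-24, -229/20)
  seg 8: left by d2 = 19 → (-43, -229/20)
  seg 9: down by d9 = 19/4 → (-43, -81/5)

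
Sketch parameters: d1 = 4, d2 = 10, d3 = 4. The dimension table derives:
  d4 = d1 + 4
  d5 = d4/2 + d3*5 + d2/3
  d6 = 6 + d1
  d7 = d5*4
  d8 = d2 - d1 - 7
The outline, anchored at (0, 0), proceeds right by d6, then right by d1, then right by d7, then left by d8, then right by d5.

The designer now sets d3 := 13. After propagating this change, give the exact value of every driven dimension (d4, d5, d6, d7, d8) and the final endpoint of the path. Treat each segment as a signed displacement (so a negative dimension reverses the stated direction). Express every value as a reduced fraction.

Apply edit: d3 := 13
  d4 = d1 + 4 = 8
  d5 = d4/2 + d3*5 + d2/3 = 217/3
  d6 = 6 + d1 = 10
  d7 = d5*4 = 868/3
  d8 = d2 - d1 - 7 = -1
Walk from origin (0, 0):
  seg 1: right by d6 = 10 → (10, 0)
  seg 2: right by d1 = 4 → (14, 0)
  seg 3: right by d7 = 868/3 → (910/3, 0)
  seg 4: left by d8 = -1 → (913/3, 0)
  seg 5: right by d5 = 217/3 → (1130/3, 0)

d4 = 8
d5 = 217/3
d6 = 10
d7 = 868/3
d8 = -1
endpoint = (1130/3, 0)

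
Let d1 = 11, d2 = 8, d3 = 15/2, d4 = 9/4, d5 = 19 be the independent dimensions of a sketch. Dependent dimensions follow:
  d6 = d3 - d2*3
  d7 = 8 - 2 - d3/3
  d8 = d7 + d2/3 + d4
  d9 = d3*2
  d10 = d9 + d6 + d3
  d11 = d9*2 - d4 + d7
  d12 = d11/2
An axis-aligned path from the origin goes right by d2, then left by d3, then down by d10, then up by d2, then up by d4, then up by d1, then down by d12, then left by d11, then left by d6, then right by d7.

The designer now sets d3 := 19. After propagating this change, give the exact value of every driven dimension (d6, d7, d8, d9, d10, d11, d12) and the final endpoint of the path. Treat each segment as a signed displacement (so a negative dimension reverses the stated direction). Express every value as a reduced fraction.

d6 = -5
d7 = -1/3
d8 = 55/12
d9 = 38
d10 = 52
d11 = 881/12
d12 = 881/24
endpoint = (-319/4, -1619/24)

Apply edit: d3 := 19
  d6 = d3 - d2*3 = -5
  d7 = 8 - 2 - d3/3 = -1/3
  d8 = d7 + d2/3 + d4 = 55/12
  d9 = d3*2 = 38
  d10 = d9 + d6 + d3 = 52
  d11 = d9*2 - d4 + d7 = 881/12
  d12 = d11/2 = 881/24
Walk from origin (0, 0):
  seg 1: right by d2 = 8 → (8, 0)
  seg 2: left by d3 = 19 → (-11, 0)
  seg 3: down by d10 = 52 → (-11, -52)
  seg 4: up by d2 = 8 → (-11, -44)
  seg 5: up by d4 = 9/4 → (-11, -167/4)
  seg 6: up by d1 = 11 → (-11, -123/4)
  seg 7: down by d12 = 881/24 → (-11, -1619/24)
  seg 8: left by d11 = 881/12 → (-1013/12, -1619/24)
  seg 9: left by d6 = -5 → (-953/12, -1619/24)
  seg 10: right by d7 = -1/3 → (-319/4, -1619/24)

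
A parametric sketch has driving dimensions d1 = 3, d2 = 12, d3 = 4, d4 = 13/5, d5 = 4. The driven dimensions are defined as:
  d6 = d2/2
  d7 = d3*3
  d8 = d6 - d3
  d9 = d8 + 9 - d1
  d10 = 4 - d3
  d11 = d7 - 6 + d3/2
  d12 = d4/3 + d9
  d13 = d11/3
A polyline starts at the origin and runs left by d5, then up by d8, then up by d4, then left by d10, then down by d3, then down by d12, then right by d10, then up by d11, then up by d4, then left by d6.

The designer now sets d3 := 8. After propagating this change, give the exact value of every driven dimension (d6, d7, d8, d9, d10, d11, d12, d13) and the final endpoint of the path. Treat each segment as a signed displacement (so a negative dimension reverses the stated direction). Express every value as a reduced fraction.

d6 = 6
d7 = 24
d8 = -2
d9 = 4
d10 = -4
d11 = 22
d12 = 73/15
d13 = 22/3
endpoint = (-10, 37/3)

Apply edit: d3 := 8
  d6 = d2/2 = 6
  d7 = d3*3 = 24
  d8 = d6 - d3 = -2
  d9 = d8 + 9 - d1 = 4
  d10 = 4 - d3 = -4
  d11 = d7 - 6 + d3/2 = 22
  d12 = d4/3 + d9 = 73/15
  d13 = d11/3 = 22/3
Walk from origin (0, 0):
  seg 1: left by d5 = 4 → (-4, 0)
  seg 2: up by d8 = -2 → (-4, -2)
  seg 3: up by d4 = 13/5 → (-4, 3/5)
  seg 4: left by d10 = -4 → (0, 3/5)
  seg 5: down by d3 = 8 → (0, -37/5)
  seg 6: down by d12 = 73/15 → (0, -184/15)
  seg 7: right by d10 = -4 → (-4, -184/15)
  seg 8: up by d11 = 22 → (-4, 146/15)
  seg 9: up by d4 = 13/5 → (-4, 37/3)
  seg 10: left by d6 = 6 → (-10, 37/3)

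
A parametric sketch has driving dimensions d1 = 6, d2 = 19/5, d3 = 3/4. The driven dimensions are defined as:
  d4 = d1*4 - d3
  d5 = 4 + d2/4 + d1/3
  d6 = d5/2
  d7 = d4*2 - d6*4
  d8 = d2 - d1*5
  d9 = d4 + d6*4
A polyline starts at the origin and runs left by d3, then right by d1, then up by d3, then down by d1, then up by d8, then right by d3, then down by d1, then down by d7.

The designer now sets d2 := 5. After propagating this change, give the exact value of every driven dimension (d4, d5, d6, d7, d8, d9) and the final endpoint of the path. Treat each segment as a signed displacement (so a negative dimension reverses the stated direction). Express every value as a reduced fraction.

Apply edit: d2 := 5
  d4 = d1*4 - d3 = 93/4
  d5 = 4 + d2/4 + d1/3 = 29/4
  d6 = d5/2 = 29/8
  d7 = d4*2 - d6*4 = 32
  d8 = d2 - d1*5 = -25
  d9 = d4 + d6*4 = 151/4
Walk from origin (0, 0):
  seg 1: left by d3 = 3/4 → (-3/4, 0)
  seg 2: right by d1 = 6 → (21/4, 0)
  seg 3: up by d3 = 3/4 → (21/4, 3/4)
  seg 4: down by d1 = 6 → (21/4, -21/4)
  seg 5: up by d8 = -25 → (21/4, -121/4)
  seg 6: right by d3 = 3/4 → (6, -121/4)
  seg 7: down by d1 = 6 → (6, -145/4)
  seg 8: down by d7 = 32 → (6, -273/4)

d4 = 93/4
d5 = 29/4
d6 = 29/8
d7 = 32
d8 = -25
d9 = 151/4
endpoint = (6, -273/4)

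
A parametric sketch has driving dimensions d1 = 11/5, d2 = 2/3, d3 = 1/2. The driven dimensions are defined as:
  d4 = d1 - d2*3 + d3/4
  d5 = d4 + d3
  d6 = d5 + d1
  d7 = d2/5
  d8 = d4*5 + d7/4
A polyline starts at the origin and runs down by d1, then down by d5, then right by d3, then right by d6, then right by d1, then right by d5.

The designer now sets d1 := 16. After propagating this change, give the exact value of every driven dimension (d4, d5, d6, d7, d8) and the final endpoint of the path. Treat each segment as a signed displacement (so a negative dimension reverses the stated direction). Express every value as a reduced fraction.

d4 = 113/8
d5 = 117/8
d6 = 245/8
d7 = 2/15
d8 = 8479/120
endpoint = (247/4, -245/8)

Apply edit: d1 := 16
  d4 = d1 - d2*3 + d3/4 = 113/8
  d5 = d4 + d3 = 117/8
  d6 = d5 + d1 = 245/8
  d7 = d2/5 = 2/15
  d8 = d4*5 + d7/4 = 8479/120
Walk from origin (0, 0):
  seg 1: down by d1 = 16 → (0, -16)
  seg 2: down by d5 = 117/8 → (0, -245/8)
  seg 3: right by d3 = 1/2 → (1/2, -245/8)
  seg 4: right by d6 = 245/8 → (249/8, -245/8)
  seg 5: right by d1 = 16 → (377/8, -245/8)
  seg 6: right by d5 = 117/8 → (247/4, -245/8)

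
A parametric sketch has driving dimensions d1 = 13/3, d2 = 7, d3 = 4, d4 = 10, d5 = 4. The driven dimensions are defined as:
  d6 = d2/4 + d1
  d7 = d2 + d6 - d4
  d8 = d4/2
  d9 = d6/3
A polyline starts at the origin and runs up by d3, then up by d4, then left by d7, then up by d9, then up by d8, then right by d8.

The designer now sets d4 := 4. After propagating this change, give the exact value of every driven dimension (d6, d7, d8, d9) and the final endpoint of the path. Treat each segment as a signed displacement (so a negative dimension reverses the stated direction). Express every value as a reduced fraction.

Apply edit: d4 := 4
  d6 = d2/4 + d1 = 73/12
  d7 = d2 + d6 - d4 = 109/12
  d8 = d4/2 = 2
  d9 = d6/3 = 73/36
Walk from origin (0, 0):
  seg 1: up by d3 = 4 → (0, 4)
  seg 2: up by d4 = 4 → (0, 8)
  seg 3: left by d7 = 109/12 → (-109/12, 8)
  seg 4: up by d9 = 73/36 → (-109/12, 361/36)
  seg 5: up by d8 = 2 → (-109/12, 433/36)
  seg 6: right by d8 = 2 → (-85/12, 433/36)

d6 = 73/12
d7 = 109/12
d8 = 2
d9 = 73/36
endpoint = (-85/12, 433/36)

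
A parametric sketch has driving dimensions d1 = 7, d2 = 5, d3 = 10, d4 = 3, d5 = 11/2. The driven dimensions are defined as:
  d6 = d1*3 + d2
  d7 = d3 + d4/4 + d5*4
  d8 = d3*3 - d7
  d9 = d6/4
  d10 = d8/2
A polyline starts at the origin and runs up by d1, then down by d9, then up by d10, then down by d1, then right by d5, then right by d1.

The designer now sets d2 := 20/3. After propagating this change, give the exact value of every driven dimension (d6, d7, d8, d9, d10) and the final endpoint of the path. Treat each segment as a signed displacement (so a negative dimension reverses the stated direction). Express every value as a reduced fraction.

Apply edit: d2 := 20/3
  d6 = d1*3 + d2 = 83/3
  d7 = d3 + d4/4 + d5*4 = 131/4
  d8 = d3*3 - d7 = -11/4
  d9 = d6/4 = 83/12
  d10 = d8/2 = -11/8
Walk from origin (0, 0):
  seg 1: up by d1 = 7 → (0, 7)
  seg 2: down by d9 = 83/12 → (0, 1/12)
  seg 3: up by d10 = -11/8 → (0, -31/24)
  seg 4: down by d1 = 7 → (0, -199/24)
  seg 5: right by d5 = 11/2 → (11/2, -199/24)
  seg 6: right by d1 = 7 → (25/2, -199/24)

d6 = 83/3
d7 = 131/4
d8 = -11/4
d9 = 83/12
d10 = -11/8
endpoint = (25/2, -199/24)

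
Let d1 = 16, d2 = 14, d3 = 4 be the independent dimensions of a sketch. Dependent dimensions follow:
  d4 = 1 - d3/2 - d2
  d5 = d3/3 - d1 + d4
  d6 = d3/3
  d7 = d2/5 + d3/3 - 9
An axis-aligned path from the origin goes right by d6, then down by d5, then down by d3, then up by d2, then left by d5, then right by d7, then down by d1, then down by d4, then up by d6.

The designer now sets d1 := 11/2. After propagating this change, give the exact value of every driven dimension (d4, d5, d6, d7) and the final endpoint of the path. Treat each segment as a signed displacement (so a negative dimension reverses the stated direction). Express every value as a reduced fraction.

d4 = -15
d5 = -115/6
d6 = 4/3
d7 = -73/15
endpoint = (469/30, 40)

Apply edit: d1 := 11/2
  d4 = 1 - d3/2 - d2 = -15
  d5 = d3/3 - d1 + d4 = -115/6
  d6 = d3/3 = 4/3
  d7 = d2/5 + d3/3 - 9 = -73/15
Walk from origin (0, 0):
  seg 1: right by d6 = 4/3 → (4/3, 0)
  seg 2: down by d5 = -115/6 → (4/3, 115/6)
  seg 3: down by d3 = 4 → (4/3, 91/6)
  seg 4: up by d2 = 14 → (4/3, 175/6)
  seg 5: left by d5 = -115/6 → (41/2, 175/6)
  seg 6: right by d7 = -73/15 → (469/30, 175/6)
  seg 7: down by d1 = 11/2 → (469/30, 71/3)
  seg 8: down by d4 = -15 → (469/30, 116/3)
  seg 9: up by d6 = 4/3 → (469/30, 40)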